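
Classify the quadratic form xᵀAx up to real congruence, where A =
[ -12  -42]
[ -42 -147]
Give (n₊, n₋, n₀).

step 0: pivot -12 → sign −
step 1: row/col 1 already zero → sign 0
signature = (0, 1, 1)

Answer: (0, 1, 1)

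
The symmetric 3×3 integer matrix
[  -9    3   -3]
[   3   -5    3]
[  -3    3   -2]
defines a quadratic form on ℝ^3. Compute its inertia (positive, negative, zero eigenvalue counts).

Answer: (0, 2, 1)

Derivation:
step 0: pivot -9 → sign −
step 1: pivot -4 → sign −
step 2: row/col 2 already zero → sign 0
signature = (0, 2, 1)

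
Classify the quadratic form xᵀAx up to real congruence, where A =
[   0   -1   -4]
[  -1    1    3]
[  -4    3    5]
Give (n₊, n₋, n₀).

step 0: pivot 1 → sign +
step 1: pivot -1 → sign −
step 2: pivot -3 → sign −
signature = (1, 2, 0)

Answer: (1, 2, 0)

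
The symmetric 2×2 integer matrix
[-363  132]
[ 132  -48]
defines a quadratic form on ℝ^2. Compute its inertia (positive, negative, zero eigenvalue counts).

step 0: pivot -363 → sign −
step 1: row/col 1 already zero → sign 0
signature = (0, 1, 1)

Answer: (0, 1, 1)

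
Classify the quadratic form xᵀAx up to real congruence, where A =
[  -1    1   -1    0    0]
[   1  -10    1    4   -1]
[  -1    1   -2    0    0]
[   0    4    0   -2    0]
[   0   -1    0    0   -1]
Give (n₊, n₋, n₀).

step 0: pivot -1 → sign −
step 1: pivot -9 → sign −
step 2: pivot -1 → sign −
step 3: pivot -2/9 → sign −
step 4: row/col 4 already zero → sign 0
signature = (0, 4, 1)

Answer: (0, 4, 1)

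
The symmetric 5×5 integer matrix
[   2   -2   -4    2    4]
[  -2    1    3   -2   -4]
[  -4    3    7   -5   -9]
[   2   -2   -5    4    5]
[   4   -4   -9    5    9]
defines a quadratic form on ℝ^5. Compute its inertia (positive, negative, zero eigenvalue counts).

step 0: pivot 2 → sign +
step 1: pivot -1 → sign −
step 2: pivot 2 → sign +
step 3: pivot -1/2 → sign −
step 4: pivot 1 → sign +
signature = (3, 2, 0)

Answer: (3, 2, 0)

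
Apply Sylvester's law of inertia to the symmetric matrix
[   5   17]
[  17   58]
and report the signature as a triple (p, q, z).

Answer: (2, 0, 0)

Derivation:
step 0: pivot 5 → sign +
step 1: pivot 1/5 → sign +
signature = (2, 0, 0)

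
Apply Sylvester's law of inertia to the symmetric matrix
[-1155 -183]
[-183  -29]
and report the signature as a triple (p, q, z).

Answer: (0, 2, 0)

Derivation:
step 0: pivot -1155 → sign −
step 1: pivot -2/385 → sign −
signature = (0, 2, 0)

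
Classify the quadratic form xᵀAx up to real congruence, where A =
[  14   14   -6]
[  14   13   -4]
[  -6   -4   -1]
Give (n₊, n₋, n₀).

step 0: pivot 14 → sign +
step 1: pivot -1 → sign −
step 2: pivot 3/7 → sign +
signature = (2, 1, 0)

Answer: (2, 1, 0)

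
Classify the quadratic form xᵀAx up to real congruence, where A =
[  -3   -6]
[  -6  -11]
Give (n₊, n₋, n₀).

step 0: pivot -3 → sign −
step 1: pivot 1 → sign +
signature = (1, 1, 0)

Answer: (1, 1, 0)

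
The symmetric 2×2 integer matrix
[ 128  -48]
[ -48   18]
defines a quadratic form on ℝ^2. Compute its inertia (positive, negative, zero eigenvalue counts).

step 0: pivot 128 → sign +
step 1: row/col 1 already zero → sign 0
signature = (1, 0, 1)

Answer: (1, 0, 1)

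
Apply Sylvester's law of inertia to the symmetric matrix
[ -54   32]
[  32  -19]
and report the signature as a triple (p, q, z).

step 0: pivot -54 → sign −
step 1: pivot -1/27 → sign −
signature = (0, 2, 0)

Answer: (0, 2, 0)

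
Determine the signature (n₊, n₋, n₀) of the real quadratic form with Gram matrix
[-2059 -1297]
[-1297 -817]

Answer: (1, 1, 0)

Derivation:
step 0: pivot -2059 → sign −
step 1: pivot 6/2059 → sign +
signature = (1, 1, 0)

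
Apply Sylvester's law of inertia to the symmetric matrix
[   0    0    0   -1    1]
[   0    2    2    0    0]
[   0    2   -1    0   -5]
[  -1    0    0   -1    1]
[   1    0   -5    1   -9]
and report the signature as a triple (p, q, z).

step 0: pivot 2 → sign +
step 1: pivot -3 → sign −
step 2: pivot -1 → sign −
step 3: pivot 1 → sign +
step 4: pivot 1/3 → sign +
signature = (3, 2, 0)

Answer: (3, 2, 0)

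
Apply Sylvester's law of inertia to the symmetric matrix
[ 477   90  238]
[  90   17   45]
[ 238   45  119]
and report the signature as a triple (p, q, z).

step 0: pivot 477 → sign +
step 1: pivot 1/53 → sign +
step 2: pivot -2/9 → sign −
signature = (2, 1, 0)

Answer: (2, 1, 0)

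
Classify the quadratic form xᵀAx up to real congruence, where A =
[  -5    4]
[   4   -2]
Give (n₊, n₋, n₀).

step 0: pivot -5 → sign −
step 1: pivot 6/5 → sign +
signature = (1, 1, 0)

Answer: (1, 1, 0)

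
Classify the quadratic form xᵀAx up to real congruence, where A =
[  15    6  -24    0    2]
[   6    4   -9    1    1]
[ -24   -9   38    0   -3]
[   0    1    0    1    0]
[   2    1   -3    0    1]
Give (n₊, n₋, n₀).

Answer: (4, 1, 0)

Derivation:
step 0: pivot 15 → sign +
step 1: pivot 8/5 → sign +
step 2: pivot -5/8 → sign −
step 3: pivot 3/5 → sign +
step 4: pivot 2/3 → sign +
signature = (4, 1, 0)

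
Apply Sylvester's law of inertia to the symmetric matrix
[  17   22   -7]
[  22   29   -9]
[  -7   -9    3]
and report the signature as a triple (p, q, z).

Answer: (3, 0, 0)

Derivation:
step 0: pivot 17 → sign +
step 1: pivot 9/17 → sign +
step 2: pivot 1/9 → sign +
signature = (3, 0, 0)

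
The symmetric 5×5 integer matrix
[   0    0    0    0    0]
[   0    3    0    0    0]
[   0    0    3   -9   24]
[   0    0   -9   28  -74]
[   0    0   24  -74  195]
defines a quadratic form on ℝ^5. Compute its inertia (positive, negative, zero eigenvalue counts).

step 0: pivot 3 → sign +
step 1: pivot 3 → sign +
step 2: pivot 1 → sign +
step 3: pivot -1 → sign −
step 4: row/col 4 already zero → sign 0
signature = (3, 1, 1)

Answer: (3, 1, 1)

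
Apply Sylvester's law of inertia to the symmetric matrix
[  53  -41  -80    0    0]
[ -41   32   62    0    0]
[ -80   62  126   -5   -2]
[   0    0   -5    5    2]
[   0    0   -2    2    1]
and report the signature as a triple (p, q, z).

step 0: pivot 53 → sign +
step 1: pivot 15/53 → sign +
step 2: pivot 26/5 → sign +
step 3: pivot 5/26 → sign +
step 4: pivot 1/5 → sign +
signature = (5, 0, 0)

Answer: (5, 0, 0)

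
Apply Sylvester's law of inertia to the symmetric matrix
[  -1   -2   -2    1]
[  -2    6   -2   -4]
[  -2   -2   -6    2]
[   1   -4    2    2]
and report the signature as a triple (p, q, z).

Answer: (1, 2, 1)

Derivation:
step 0: pivot -1 → sign −
step 1: pivot 10 → sign +
step 2: pivot -12/5 → sign −
step 3: row/col 3 already zero → sign 0
signature = (1, 2, 1)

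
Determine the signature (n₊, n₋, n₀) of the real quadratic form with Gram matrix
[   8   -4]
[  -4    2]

step 0: pivot 8 → sign +
step 1: row/col 1 already zero → sign 0
signature = (1, 0, 1)

Answer: (1, 0, 1)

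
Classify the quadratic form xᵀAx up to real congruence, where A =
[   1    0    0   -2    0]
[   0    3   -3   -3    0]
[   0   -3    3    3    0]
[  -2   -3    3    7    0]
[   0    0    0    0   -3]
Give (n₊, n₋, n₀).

Answer: (2, 1, 2)

Derivation:
step 0: pivot 1 → sign +
step 1: pivot 3 → sign +
step 2: pivot -3 → sign −
step 3: row/col 3 already zero → sign 0
step 4: row/col 4 already zero → sign 0
signature = (2, 1, 2)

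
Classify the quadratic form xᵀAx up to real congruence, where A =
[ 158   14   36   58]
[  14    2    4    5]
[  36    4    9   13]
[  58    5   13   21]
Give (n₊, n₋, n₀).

step 0: pivot 158 → sign +
step 1: pivot 60/79 → sign +
step 2: pivot -1/15 → sign −
step 3: pivot -1/4 → sign −
signature = (2, 2, 0)

Answer: (2, 2, 0)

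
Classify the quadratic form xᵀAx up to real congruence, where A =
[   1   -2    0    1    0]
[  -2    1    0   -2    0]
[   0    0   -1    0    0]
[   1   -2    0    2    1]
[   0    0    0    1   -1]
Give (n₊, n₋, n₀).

step 0: pivot 1 → sign +
step 1: pivot -3 → sign −
step 2: pivot -1 → sign −
step 3: pivot 1 → sign +
step 4: pivot -2 → sign −
signature = (2, 3, 0)

Answer: (2, 3, 0)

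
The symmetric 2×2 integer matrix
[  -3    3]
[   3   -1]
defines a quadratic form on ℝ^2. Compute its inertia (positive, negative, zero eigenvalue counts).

step 0: pivot -3 → sign −
step 1: pivot 2 → sign +
signature = (1, 1, 0)

Answer: (1, 1, 0)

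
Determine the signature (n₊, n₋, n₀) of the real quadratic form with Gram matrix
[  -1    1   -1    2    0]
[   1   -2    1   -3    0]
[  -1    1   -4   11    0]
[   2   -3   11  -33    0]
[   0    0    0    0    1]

Answer: (1, 4, 0)

Derivation:
step 0: pivot -1 → sign −
step 1: pivot -1 → sign −
step 2: pivot -3 → sign −
step 3: pivot -1 → sign −
step 4: pivot 1 → sign +
signature = (1, 4, 0)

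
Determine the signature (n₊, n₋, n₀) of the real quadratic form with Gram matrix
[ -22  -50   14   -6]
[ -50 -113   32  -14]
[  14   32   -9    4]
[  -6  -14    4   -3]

Answer: (1, 3, 0)

Derivation:
step 0: pivot -22 → sign −
step 1: pivot 7/11 → sign +
step 2: pivot -1/7 → sign −
step 3: pivot -1 → sign −
signature = (1, 3, 0)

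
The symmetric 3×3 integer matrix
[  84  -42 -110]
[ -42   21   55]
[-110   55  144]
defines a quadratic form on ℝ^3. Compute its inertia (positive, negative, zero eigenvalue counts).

step 0: pivot 84 → sign +
step 1: pivot -1/21 → sign −
step 2: row/col 2 already zero → sign 0
signature = (1, 1, 1)

Answer: (1, 1, 1)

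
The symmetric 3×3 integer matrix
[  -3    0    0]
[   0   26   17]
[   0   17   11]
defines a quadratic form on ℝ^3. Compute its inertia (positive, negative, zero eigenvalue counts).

step 0: pivot -3 → sign −
step 1: pivot 26 → sign +
step 2: pivot -3/26 → sign −
signature = (1, 2, 0)

Answer: (1, 2, 0)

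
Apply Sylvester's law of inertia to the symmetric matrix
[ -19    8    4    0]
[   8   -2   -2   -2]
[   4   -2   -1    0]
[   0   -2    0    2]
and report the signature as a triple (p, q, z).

Answer: (1, 2, 1)

Derivation:
step 0: pivot -19 → sign −
step 1: pivot 26/19 → sign +
step 2: pivot -3/13 → sign −
step 3: row/col 3 already zero → sign 0
signature = (1, 2, 1)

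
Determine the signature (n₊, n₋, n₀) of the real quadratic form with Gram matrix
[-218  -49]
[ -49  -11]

step 0: pivot -218 → sign −
step 1: pivot 3/218 → sign +
signature = (1, 1, 0)

Answer: (1, 1, 0)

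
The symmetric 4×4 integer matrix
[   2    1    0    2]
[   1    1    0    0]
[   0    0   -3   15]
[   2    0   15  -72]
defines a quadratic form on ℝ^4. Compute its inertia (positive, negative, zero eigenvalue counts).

Answer: (2, 2, 0)

Derivation:
step 0: pivot 2 → sign +
step 1: pivot 1/2 → sign +
step 2: pivot -3 → sign −
step 3: pivot -1 → sign −
signature = (2, 2, 0)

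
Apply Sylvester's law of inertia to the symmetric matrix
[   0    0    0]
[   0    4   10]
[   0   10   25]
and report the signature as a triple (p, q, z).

step 0: pivot 4 → sign +
step 1: row/col 1 already zero → sign 0
step 2: row/col 2 already zero → sign 0
signature = (1, 0, 2)

Answer: (1, 0, 2)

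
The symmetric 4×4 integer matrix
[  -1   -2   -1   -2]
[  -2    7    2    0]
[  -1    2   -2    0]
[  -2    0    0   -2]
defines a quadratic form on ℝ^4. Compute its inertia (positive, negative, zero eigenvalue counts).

step 0: pivot -1 → sign −
step 1: pivot 11 → sign +
step 2: pivot -27/11 → sign −
step 3: pivot 2/3 → sign +
signature = (2, 2, 0)

Answer: (2, 2, 0)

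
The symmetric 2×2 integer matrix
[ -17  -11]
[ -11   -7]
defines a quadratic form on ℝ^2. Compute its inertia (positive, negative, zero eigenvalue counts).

Answer: (1, 1, 0)

Derivation:
step 0: pivot -17 → sign −
step 1: pivot 2/17 → sign +
signature = (1, 1, 0)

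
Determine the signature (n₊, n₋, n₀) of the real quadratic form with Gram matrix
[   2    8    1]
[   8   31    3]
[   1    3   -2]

step 0: pivot 2 → sign +
step 1: pivot -1 → sign −
step 2: pivot -3/2 → sign −
signature = (1, 2, 0)

Answer: (1, 2, 0)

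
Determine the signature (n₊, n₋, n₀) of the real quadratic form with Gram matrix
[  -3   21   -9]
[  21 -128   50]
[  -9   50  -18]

step 0: pivot -3 → sign −
step 1: pivot 19 → sign +
step 2: pivot 2/19 → sign +
signature = (2, 1, 0)

Answer: (2, 1, 0)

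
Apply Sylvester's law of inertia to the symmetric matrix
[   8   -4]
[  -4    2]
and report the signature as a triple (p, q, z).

step 0: pivot 8 → sign +
step 1: row/col 1 already zero → sign 0
signature = (1, 0, 1)

Answer: (1, 0, 1)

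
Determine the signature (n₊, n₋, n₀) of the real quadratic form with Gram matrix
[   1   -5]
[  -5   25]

step 0: pivot 1 → sign +
step 1: row/col 1 already zero → sign 0
signature = (1, 0, 1)

Answer: (1, 0, 1)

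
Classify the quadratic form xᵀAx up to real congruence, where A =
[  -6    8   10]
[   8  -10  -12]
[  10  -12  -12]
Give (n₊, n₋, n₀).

Answer: (2, 1, 0)

Derivation:
step 0: pivot -6 → sign −
step 1: pivot 2/3 → sign +
step 2: pivot 2 → sign +
signature = (2, 1, 0)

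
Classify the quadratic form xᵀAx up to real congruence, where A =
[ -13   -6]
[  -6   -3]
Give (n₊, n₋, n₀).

step 0: pivot -13 → sign −
step 1: pivot -3/13 → sign −
signature = (0, 2, 0)

Answer: (0, 2, 0)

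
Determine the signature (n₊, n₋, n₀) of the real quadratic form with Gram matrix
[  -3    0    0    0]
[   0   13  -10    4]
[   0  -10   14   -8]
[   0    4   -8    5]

Answer: (2, 2, 0)

Derivation:
step 0: pivot -3 → sign −
step 1: pivot 13 → sign +
step 2: pivot 82/13 → sign +
step 3: pivot -3/41 → sign −
signature = (2, 2, 0)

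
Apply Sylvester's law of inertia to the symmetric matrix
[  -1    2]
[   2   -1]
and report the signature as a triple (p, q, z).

step 0: pivot -1 → sign −
step 1: pivot 3 → sign +
signature = (1, 1, 0)

Answer: (1, 1, 0)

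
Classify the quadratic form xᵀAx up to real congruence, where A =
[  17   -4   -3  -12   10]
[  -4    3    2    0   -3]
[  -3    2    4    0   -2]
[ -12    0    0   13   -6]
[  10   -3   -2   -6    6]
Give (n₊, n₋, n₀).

step 0: pivot 17 → sign +
step 1: pivot 35/17 → sign +
step 2: pivot 93/35 → sign +
step 3: pivot 19/31 → sign +
step 4: pivot -3/19 → sign −
signature = (4, 1, 0)

Answer: (4, 1, 0)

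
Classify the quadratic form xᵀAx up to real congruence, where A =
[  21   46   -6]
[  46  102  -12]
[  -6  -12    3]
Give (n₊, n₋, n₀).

step 0: pivot 21 → sign +
step 1: pivot 26/21 → sign +
step 2: pivot 3/13 → sign +
signature = (3, 0, 0)

Answer: (3, 0, 0)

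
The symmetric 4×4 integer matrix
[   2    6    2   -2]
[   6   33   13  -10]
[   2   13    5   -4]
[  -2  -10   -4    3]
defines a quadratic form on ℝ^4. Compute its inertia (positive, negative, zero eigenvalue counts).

step 0: pivot 2 → sign +
step 1: pivot 15 → sign +
step 2: pivot -4/15 → sign −
step 3: row/col 3 already zero → sign 0
signature = (2, 1, 1)

Answer: (2, 1, 1)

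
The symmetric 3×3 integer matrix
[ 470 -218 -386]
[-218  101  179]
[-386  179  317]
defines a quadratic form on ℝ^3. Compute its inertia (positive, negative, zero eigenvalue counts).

step 0: pivot 470 → sign +
step 1: pivot -27/235 → sign −
step 2: row/col 2 already zero → sign 0
signature = (1, 1, 1)

Answer: (1, 1, 1)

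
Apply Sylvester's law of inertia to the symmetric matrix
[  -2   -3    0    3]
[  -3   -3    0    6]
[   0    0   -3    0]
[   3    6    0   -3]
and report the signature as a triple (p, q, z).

step 0: pivot -2 → sign −
step 1: pivot 3/2 → sign +
step 2: pivot -3 → sign −
step 3: row/col 3 already zero → sign 0
signature = (1, 2, 1)

Answer: (1, 2, 1)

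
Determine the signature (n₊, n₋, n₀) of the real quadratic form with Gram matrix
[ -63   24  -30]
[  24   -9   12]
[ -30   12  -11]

Answer: (2, 1, 0)

Derivation:
step 0: pivot -63 → sign −
step 1: pivot 1/7 → sign +
step 2: pivot 1 → sign +
signature = (2, 1, 0)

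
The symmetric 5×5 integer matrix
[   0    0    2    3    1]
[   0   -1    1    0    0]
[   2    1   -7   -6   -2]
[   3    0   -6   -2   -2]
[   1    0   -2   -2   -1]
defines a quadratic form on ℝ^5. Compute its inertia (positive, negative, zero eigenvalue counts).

step 0: pivot -1 → sign −
step 1: pivot -6 → sign −
step 2: pivot 2/3 → sign +
step 3: pivot 5/2 → sign +
step 4: pivot -3/5 → sign −
signature = (2, 3, 0)

Answer: (2, 3, 0)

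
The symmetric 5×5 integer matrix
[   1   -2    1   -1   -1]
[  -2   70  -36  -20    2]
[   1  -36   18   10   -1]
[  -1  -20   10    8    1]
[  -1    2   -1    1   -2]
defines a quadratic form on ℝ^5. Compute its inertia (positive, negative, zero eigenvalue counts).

step 0: pivot 1 → sign +
step 1: pivot 66 → sign +
step 2: pivot -17/33 → sign −
step 3: pivot -2/17 → sign −
step 4: pivot -3 → sign −
signature = (2, 3, 0)

Answer: (2, 3, 0)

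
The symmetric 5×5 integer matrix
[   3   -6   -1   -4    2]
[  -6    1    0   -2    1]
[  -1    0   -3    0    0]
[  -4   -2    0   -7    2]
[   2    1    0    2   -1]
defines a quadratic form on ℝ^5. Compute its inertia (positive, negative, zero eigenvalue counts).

Answer: (1, 4, 0)

Derivation:
step 0: pivot 3 → sign +
step 1: pivot -11 → sign −
step 2: pivot -98/33 → sign −
step 3: pivot -155/49 → sign −
step 4: pivot -6/155 → sign −
signature = (1, 4, 0)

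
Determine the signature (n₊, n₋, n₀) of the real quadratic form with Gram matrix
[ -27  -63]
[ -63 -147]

Answer: (0, 1, 1)

Derivation:
step 0: pivot -27 → sign −
step 1: row/col 1 already zero → sign 0
signature = (0, 1, 1)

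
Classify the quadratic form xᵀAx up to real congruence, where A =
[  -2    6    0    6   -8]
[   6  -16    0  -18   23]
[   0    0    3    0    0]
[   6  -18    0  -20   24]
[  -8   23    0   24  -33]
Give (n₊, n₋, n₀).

Answer: (2, 3, 0)

Derivation:
step 0: pivot -2 → sign −
step 1: pivot 2 → sign +
step 2: pivot 3 → sign +
step 3: pivot -2 → sign −
step 4: pivot -3/2 → sign −
signature = (2, 3, 0)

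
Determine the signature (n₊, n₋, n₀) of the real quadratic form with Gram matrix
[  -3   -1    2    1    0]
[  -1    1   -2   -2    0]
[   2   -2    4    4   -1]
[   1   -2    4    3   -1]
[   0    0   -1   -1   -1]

step 0: pivot -3 → sign −
step 1: pivot 4/3 → sign +
step 2: pivot -3/4 → sign −
step 3: pivot 1/3 → sign +
step 4: pivot -3 → sign −
signature = (2, 3, 0)

Answer: (2, 3, 0)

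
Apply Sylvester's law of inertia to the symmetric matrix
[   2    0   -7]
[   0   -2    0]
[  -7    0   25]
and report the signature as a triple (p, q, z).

Answer: (2, 1, 0)

Derivation:
step 0: pivot 2 → sign +
step 1: pivot -2 → sign −
step 2: pivot 1/2 → sign +
signature = (2, 1, 0)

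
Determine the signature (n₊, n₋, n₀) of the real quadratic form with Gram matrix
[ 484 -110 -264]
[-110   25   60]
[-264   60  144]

step 0: pivot 484 → sign +
step 1: row/col 1 already zero → sign 0
step 2: row/col 2 already zero → sign 0
signature = (1, 0, 2)

Answer: (1, 0, 2)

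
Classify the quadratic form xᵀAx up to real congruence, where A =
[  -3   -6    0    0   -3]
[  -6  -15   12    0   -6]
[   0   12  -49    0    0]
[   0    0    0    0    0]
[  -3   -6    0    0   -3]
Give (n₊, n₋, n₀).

Answer: (0, 3, 2)

Derivation:
step 0: pivot -3 → sign −
step 1: pivot -3 → sign −
step 2: pivot -1 → sign −
step 3: row/col 3 already zero → sign 0
step 4: row/col 4 already zero → sign 0
signature = (0, 3, 2)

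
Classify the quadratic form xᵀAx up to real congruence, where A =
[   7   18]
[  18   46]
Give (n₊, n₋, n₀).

Answer: (1, 1, 0)

Derivation:
step 0: pivot 7 → sign +
step 1: pivot -2/7 → sign −
signature = (1, 1, 0)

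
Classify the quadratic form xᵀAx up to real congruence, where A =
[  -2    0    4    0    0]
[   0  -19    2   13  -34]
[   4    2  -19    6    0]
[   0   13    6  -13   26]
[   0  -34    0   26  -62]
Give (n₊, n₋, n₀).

step 0: pivot -2 → sign −
step 1: pivot -19 → sign −
step 2: pivot -205/19 → sign −
step 3: pivot 38/41 → sign +
step 4: pivot -6/95 → sign −
signature = (1, 4, 0)

Answer: (1, 4, 0)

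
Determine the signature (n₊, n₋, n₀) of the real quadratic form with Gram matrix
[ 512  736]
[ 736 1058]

step 0: pivot 512 → sign +
step 1: row/col 1 already zero → sign 0
signature = (1, 0, 1)

Answer: (1, 0, 1)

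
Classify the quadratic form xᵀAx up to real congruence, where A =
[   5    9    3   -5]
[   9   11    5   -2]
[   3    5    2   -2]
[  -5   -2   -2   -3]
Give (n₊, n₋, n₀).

step 0: pivot 5 → sign +
step 1: pivot -26/5 → sign −
step 2: pivot 3/13 → sign +
step 3: pivot 1/2 → sign +
signature = (3, 1, 0)

Answer: (3, 1, 0)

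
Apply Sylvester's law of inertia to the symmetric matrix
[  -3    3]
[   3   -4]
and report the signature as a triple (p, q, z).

Answer: (0, 2, 0)

Derivation:
step 0: pivot -3 → sign −
step 1: pivot -1 → sign −
signature = (0, 2, 0)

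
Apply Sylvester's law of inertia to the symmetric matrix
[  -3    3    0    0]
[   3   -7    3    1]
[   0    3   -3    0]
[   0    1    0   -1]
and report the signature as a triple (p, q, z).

step 0: pivot -3 → sign −
step 1: pivot -4 → sign −
step 2: pivot -3/4 → sign −
step 3: row/col 3 already zero → sign 0
signature = (0, 3, 1)

Answer: (0, 3, 1)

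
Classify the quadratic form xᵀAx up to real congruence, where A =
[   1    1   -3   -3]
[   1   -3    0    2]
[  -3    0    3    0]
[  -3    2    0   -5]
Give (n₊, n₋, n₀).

step 0: pivot 1 → sign +
step 1: pivot -4 → sign −
step 2: pivot -15/4 → sign −
step 3: pivot -2/5 → sign −
signature = (1, 3, 0)

Answer: (1, 3, 0)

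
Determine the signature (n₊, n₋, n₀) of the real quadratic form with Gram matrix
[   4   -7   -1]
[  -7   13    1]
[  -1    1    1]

step 0: pivot 4 → sign +
step 1: pivot 3/4 → sign +
step 2: row/col 2 already zero → sign 0
signature = (2, 0, 1)

Answer: (2, 0, 1)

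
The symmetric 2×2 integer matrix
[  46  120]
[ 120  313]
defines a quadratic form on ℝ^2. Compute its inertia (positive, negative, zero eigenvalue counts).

step 0: pivot 46 → sign +
step 1: pivot -1/23 → sign −
signature = (1, 1, 0)

Answer: (1, 1, 0)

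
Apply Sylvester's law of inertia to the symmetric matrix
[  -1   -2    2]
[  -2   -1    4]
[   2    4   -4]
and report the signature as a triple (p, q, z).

step 0: pivot -1 → sign −
step 1: pivot 3 → sign +
step 2: row/col 2 already zero → sign 0
signature = (1, 1, 1)

Answer: (1, 1, 1)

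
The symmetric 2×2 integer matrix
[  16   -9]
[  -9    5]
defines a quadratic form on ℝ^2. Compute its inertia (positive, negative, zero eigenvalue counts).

step 0: pivot 16 → sign +
step 1: pivot -1/16 → sign −
signature = (1, 1, 0)

Answer: (1, 1, 0)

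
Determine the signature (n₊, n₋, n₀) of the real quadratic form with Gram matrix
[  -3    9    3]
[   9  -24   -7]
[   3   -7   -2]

step 0: pivot -3 → sign −
step 1: pivot 3 → sign +
step 2: pivot -1/3 → sign −
signature = (1, 2, 0)

Answer: (1, 2, 0)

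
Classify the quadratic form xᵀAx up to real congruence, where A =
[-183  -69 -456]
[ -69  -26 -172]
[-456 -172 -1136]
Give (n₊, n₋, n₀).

Answer: (1, 1, 1)

Derivation:
step 0: pivot -183 → sign −
step 1: pivot 1/61 → sign +
step 2: row/col 2 already zero → sign 0
signature = (1, 1, 1)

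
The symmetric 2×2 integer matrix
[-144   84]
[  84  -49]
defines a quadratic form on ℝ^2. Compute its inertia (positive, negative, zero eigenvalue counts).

Answer: (0, 1, 1)

Derivation:
step 0: pivot -144 → sign −
step 1: row/col 1 already zero → sign 0
signature = (0, 1, 1)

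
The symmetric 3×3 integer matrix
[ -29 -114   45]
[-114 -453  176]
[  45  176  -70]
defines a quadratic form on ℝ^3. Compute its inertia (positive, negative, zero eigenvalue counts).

Answer: (0, 3, 0)

Derivation:
step 0: pivot -29 → sign −
step 1: pivot -141/29 → sign −
step 2: pivot -1/141 → sign −
signature = (0, 3, 0)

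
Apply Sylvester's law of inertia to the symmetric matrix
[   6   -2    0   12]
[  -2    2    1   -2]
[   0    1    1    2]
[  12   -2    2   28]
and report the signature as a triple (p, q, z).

Answer: (3, 0, 1)

Derivation:
step 0: pivot 6 → sign +
step 1: pivot 4/3 → sign +
step 2: pivot 1/4 → sign +
step 3: row/col 3 already zero → sign 0
signature = (3, 0, 1)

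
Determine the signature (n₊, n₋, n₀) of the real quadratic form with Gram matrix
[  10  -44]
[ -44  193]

step 0: pivot 10 → sign +
step 1: pivot -3/5 → sign −
signature = (1, 1, 0)

Answer: (1, 1, 0)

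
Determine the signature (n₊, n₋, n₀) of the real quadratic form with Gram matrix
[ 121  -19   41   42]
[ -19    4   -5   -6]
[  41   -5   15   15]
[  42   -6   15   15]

Answer: (3, 1, 0)

Derivation:
step 0: pivot 121 → sign +
step 1: pivot 123/121 → sign +
step 2: pivot -38/41 → sign −
step 3: pivot 3/38 → sign +
signature = (3, 1, 0)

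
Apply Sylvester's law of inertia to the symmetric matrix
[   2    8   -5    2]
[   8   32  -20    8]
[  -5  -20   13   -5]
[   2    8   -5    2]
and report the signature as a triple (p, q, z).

Answer: (2, 0, 2)

Derivation:
step 0: pivot 2 → sign +
step 1: pivot 1/2 → sign +
step 2: row/col 2 already zero → sign 0
step 3: row/col 3 already zero → sign 0
signature = (2, 0, 2)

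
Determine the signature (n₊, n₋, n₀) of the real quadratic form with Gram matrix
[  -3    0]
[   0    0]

Answer: (0, 1, 1)

Derivation:
step 0: pivot -3 → sign −
step 1: row/col 1 already zero → sign 0
signature = (0, 1, 1)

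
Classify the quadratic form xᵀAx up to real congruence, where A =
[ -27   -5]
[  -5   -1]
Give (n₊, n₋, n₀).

step 0: pivot -27 → sign −
step 1: pivot -2/27 → sign −
signature = (0, 2, 0)

Answer: (0, 2, 0)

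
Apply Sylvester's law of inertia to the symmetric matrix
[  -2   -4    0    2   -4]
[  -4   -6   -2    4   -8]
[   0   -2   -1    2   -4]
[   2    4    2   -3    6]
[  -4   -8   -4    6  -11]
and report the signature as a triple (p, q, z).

Answer: (3, 2, 0)

Derivation:
step 0: pivot -2 → sign −
step 1: pivot 2 → sign +
step 2: pivot -3 → sign −
step 3: pivot 1/3 → sign +
step 4: pivot 1 → sign +
signature = (3, 2, 0)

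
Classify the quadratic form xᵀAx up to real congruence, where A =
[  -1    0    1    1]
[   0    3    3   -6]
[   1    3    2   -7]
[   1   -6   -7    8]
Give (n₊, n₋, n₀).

Answer: (1, 2, 1)

Derivation:
step 0: pivot -1 → sign −
step 1: pivot 3 → sign +
step 2: pivot -3 → sign −
step 3: row/col 3 already zero → sign 0
signature = (1, 2, 1)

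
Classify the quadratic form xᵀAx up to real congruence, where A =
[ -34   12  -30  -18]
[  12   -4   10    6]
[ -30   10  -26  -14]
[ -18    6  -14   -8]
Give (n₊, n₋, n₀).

step 0: pivot -34 → sign −
step 1: pivot 4/17 → sign +
step 2: pivot -1 → sign −
step 3: pivot 2 → sign +
signature = (2, 2, 0)

Answer: (2, 2, 0)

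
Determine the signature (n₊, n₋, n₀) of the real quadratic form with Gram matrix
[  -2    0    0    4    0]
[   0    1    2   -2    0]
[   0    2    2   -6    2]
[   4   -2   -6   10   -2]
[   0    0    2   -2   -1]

step 0: pivot -2 → sign −
step 1: pivot 1 → sign +
step 2: pivot -2 → sign −
step 3: pivot 16 → sign +
step 4: row/col 4 already zero → sign 0
signature = (2, 2, 1)

Answer: (2, 2, 1)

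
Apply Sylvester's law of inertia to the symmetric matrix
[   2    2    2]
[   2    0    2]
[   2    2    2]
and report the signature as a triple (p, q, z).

step 0: pivot 2 → sign +
step 1: pivot -2 → sign −
step 2: row/col 2 already zero → sign 0
signature = (1, 1, 1)

Answer: (1, 1, 1)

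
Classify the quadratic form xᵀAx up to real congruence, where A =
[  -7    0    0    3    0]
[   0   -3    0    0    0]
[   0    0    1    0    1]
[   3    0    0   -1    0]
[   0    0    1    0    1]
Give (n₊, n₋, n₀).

step 0: pivot -7 → sign −
step 1: pivot -3 → sign −
step 2: pivot 1 → sign +
step 3: pivot 2/7 → sign +
step 4: row/col 4 already zero → sign 0
signature = (2, 2, 1)

Answer: (2, 2, 1)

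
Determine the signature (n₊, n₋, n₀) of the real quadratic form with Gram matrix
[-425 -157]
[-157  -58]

Answer: (0, 2, 0)

Derivation:
step 0: pivot -425 → sign −
step 1: pivot -1/425 → sign −
signature = (0, 2, 0)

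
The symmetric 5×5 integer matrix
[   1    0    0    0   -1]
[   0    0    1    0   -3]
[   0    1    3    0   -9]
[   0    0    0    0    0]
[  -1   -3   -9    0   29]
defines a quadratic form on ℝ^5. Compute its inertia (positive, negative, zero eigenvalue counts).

step 0: pivot 1 → sign +
step 1: pivot 3 → sign +
step 2: pivot -1/3 → sign −
step 3: pivot 1 → sign +
step 4: row/col 4 already zero → sign 0
signature = (3, 1, 1)

Answer: (3, 1, 1)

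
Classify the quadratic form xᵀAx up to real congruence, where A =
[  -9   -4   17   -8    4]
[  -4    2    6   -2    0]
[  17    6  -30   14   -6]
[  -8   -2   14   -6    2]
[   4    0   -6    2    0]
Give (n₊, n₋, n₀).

Answer: (3, 2, 0)

Derivation:
step 0: pivot -9 → sign −
step 1: pivot 34/9 → sign +
step 2: pivot 25/17 → sign +
step 3: pivot 8/25 → sign +
step 4: pivot -1/2 → sign −
signature = (3, 2, 0)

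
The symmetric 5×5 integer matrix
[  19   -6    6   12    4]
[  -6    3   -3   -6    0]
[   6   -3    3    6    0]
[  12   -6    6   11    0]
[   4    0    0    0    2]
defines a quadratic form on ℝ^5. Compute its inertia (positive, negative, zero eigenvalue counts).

step 0: pivot 19 → sign +
step 1: pivot 21/19 → sign +
step 2: pivot -1 → sign −
step 3: pivot -2/7 → sign −
step 4: row/col 4 already zero → sign 0
signature = (2, 2, 1)

Answer: (2, 2, 1)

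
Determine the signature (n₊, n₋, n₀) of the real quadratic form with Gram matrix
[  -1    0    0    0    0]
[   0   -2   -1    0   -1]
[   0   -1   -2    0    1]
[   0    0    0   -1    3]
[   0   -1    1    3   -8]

step 0: pivot -1 → sign −
step 1: pivot -2 → sign −
step 2: pivot -3/2 → sign −
step 3: pivot -1 → sign −
step 4: pivot 3 → sign +
signature = (1, 4, 0)

Answer: (1, 4, 0)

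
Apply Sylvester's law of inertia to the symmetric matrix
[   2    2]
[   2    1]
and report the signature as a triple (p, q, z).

step 0: pivot 2 → sign +
step 1: pivot -1 → sign −
signature = (1, 1, 0)

Answer: (1, 1, 0)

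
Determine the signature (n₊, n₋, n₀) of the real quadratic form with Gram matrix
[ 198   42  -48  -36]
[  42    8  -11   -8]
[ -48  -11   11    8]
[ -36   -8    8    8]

step 0: pivot 198 → sign +
step 1: pivot -10/11 → sign −
step 2: pivot 1/10 → sign +
step 3: row/col 3 already zero → sign 0
signature = (2, 1, 1)

Answer: (2, 1, 1)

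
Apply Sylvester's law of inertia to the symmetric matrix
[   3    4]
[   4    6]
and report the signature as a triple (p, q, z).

step 0: pivot 3 → sign +
step 1: pivot 2/3 → sign +
signature = (2, 0, 0)

Answer: (2, 0, 0)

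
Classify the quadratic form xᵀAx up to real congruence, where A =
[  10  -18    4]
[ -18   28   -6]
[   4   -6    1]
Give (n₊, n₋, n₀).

Answer: (1, 2, 0)

Derivation:
step 0: pivot 10 → sign +
step 1: pivot -22/5 → sign −
step 2: pivot -3/11 → sign −
signature = (1, 2, 0)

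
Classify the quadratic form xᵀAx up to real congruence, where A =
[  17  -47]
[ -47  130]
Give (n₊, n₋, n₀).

step 0: pivot 17 → sign +
step 1: pivot 1/17 → sign +
signature = (2, 0, 0)

Answer: (2, 0, 0)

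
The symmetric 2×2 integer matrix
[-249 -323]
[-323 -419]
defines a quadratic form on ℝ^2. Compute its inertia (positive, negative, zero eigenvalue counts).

Answer: (0, 2, 0)

Derivation:
step 0: pivot -249 → sign −
step 1: pivot -2/249 → sign −
signature = (0, 2, 0)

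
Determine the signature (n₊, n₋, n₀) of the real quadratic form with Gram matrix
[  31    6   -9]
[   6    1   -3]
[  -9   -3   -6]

step 0: pivot 31 → sign +
step 1: pivot -5/31 → sign −
step 2: pivot 6/5 → sign +
signature = (2, 1, 0)

Answer: (2, 1, 0)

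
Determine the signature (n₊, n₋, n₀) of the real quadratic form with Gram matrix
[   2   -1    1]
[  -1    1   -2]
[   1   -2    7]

step 0: pivot 2 → sign +
step 1: pivot 1/2 → sign +
step 2: pivot 2 → sign +
signature = (3, 0, 0)

Answer: (3, 0, 0)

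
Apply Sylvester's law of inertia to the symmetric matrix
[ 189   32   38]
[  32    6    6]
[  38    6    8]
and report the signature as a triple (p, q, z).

Answer: (3, 0, 0)

Derivation:
step 0: pivot 189 → sign +
step 1: pivot 110/189 → sign +
step 2: pivot 2/55 → sign +
signature = (3, 0, 0)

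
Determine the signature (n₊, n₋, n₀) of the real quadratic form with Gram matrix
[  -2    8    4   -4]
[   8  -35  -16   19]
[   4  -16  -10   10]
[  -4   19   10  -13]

step 0: pivot -2 → sign −
step 1: pivot -3 → sign −
step 2: pivot -2 → sign −
step 3: row/col 3 already zero → sign 0
signature = (0, 3, 1)

Answer: (0, 3, 1)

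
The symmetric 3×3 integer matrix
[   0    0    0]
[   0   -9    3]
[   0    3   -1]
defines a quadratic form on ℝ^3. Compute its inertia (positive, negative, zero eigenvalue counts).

step 0: pivot -9 → sign −
step 1: row/col 1 already zero → sign 0
step 2: row/col 2 already zero → sign 0
signature = (0, 1, 2)

Answer: (0, 1, 2)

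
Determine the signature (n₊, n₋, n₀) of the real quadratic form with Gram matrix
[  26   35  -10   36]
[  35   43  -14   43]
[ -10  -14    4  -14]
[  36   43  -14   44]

Answer: (2, 1, 1)

Derivation:
step 0: pivot 26 → sign +
step 1: pivot -107/26 → sign −
step 2: pivot 24/107 → sign +
step 3: row/col 3 already zero → sign 0
signature = (2, 1, 1)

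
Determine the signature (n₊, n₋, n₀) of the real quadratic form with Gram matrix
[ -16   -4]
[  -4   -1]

step 0: pivot -16 → sign −
step 1: row/col 1 already zero → sign 0
signature = (0, 1, 1)

Answer: (0, 1, 1)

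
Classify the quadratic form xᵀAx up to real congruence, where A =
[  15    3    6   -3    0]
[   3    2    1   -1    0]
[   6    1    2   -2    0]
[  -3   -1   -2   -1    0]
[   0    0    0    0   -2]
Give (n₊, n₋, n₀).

step 0: pivot 15 → sign +
step 1: pivot 7/5 → sign +
step 2: pivot -3/7 → sign −
step 3: pivot -2 → sign −
step 4: row/col 4 already zero → sign 0
signature = (2, 2, 1)

Answer: (2, 2, 1)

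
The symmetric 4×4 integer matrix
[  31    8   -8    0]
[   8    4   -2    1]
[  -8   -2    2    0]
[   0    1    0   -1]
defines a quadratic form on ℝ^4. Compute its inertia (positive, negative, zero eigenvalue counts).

Answer: (2, 2, 0)

Derivation:
step 0: pivot 31 → sign +
step 1: pivot 60/31 → sign +
step 2: pivot -1/15 → sign −
step 3: pivot -3/2 → sign −
signature = (2, 2, 0)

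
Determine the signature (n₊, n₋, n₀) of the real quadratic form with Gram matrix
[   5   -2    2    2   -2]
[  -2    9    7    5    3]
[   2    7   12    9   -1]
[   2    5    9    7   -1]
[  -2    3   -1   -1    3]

step 0: pivot 5 → sign +
step 1: pivot 41/5 → sign +
step 2: pivot 155/41 → sign +
step 3: pivot 6/31 → sign +
step 4: pivot 2/15 → sign +
signature = (5, 0, 0)

Answer: (5, 0, 0)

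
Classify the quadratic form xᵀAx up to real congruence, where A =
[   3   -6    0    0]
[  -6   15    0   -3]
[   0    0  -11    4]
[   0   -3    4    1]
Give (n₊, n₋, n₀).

step 0: pivot 3 → sign +
step 1: pivot 3 → sign +
step 2: pivot -11 → sign −
step 3: pivot -6/11 → sign −
signature = (2, 2, 0)

Answer: (2, 2, 0)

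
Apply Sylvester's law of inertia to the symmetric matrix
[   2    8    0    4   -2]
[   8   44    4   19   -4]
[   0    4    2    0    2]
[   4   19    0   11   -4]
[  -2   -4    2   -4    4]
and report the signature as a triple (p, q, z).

Answer: (4, 0, 1)

Derivation:
step 0: pivot 2 → sign +
step 1: pivot 12 → sign +
step 2: pivot 2/3 → sign +
step 3: pivot 3/4 → sign +
step 4: row/col 4 already zero → sign 0
signature = (4, 0, 1)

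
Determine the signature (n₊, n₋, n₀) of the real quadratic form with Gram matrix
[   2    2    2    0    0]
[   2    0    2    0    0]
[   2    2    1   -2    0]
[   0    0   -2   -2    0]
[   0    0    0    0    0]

step 0: pivot 2 → sign +
step 1: pivot -2 → sign −
step 2: pivot -1 → sign −
step 3: pivot 2 → sign +
step 4: row/col 4 already zero → sign 0
signature = (2, 2, 1)

Answer: (2, 2, 1)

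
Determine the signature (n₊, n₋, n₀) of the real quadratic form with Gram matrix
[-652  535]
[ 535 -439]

step 0: pivot -652 → sign −
step 1: pivot -3/652 → sign −
signature = (0, 2, 0)

Answer: (0, 2, 0)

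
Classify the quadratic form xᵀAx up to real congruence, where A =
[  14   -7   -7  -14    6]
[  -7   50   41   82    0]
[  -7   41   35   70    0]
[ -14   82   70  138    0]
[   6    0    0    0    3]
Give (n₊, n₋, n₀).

Answer: (3, 2, 0)

Derivation:
step 0: pivot 14 → sign +
step 1: pivot 93/2 → sign +
step 2: pivot 39/31 → sign +
step 3: pivot -2 → sign −
step 4: pivot -3/91 → sign −
signature = (3, 2, 0)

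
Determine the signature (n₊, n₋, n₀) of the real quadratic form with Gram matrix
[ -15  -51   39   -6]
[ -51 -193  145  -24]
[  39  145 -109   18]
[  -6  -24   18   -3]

step 0: pivot -15 → sign −
step 1: pivot -98/5 → sign −
step 2: pivot 12/49 → sign +
step 3: row/col 3 already zero → sign 0
signature = (1, 2, 1)

Answer: (1, 2, 1)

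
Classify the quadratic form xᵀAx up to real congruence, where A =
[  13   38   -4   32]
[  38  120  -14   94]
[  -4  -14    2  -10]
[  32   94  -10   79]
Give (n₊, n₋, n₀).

Answer: (4, 0, 0)

Derivation:
step 0: pivot 13 → sign +
step 1: pivot 116/13 → sign +
step 2: pivot 5/29 → sign +
step 3: pivot 1/5 → sign +
signature = (4, 0, 0)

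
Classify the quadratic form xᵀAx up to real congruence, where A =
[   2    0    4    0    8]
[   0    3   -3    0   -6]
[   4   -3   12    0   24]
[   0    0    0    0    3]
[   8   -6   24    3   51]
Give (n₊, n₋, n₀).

Answer: (4, 1, 0)

Derivation:
step 0: pivot 2 → sign +
step 1: pivot 3 → sign +
step 2: pivot 1 → sign +
step 3: pivot 3 → sign +
step 4: pivot -3 → sign −
signature = (4, 1, 0)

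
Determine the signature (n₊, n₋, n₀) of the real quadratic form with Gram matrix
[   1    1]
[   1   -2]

Answer: (1, 1, 0)

Derivation:
step 0: pivot 1 → sign +
step 1: pivot -3 → sign −
signature = (1, 1, 0)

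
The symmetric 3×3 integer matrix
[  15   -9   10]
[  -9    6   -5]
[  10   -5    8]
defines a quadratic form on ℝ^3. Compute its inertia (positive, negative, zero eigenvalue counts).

Answer: (2, 1, 0)

Derivation:
step 0: pivot 15 → sign +
step 1: pivot 3/5 → sign +
step 2: pivot -1/3 → sign −
signature = (2, 1, 0)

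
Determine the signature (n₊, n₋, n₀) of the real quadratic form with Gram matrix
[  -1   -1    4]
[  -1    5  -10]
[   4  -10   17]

step 0: pivot -1 → sign −
step 1: pivot 6 → sign +
step 2: pivot 1/3 → sign +
signature = (2, 1, 0)

Answer: (2, 1, 0)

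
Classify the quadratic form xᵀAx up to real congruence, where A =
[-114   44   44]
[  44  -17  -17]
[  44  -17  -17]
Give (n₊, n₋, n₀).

Answer: (0, 2, 1)

Derivation:
step 0: pivot -114 → sign −
step 1: pivot -1/57 → sign −
step 2: row/col 2 already zero → sign 0
signature = (0, 2, 1)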